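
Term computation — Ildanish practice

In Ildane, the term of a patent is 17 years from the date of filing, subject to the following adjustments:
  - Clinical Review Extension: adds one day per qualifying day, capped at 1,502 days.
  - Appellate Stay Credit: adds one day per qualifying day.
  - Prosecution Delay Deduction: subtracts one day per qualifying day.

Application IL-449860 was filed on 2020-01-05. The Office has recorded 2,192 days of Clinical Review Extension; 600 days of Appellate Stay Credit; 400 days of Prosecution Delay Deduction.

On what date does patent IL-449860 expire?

September 3, 2041

Base term: filing date + 17 years → 5 January 2037.
Clinical Review Extension: 2192 days claimed exceeds the 1502-day cap, so +1502 days → 15 February 2041.
Appellate Stay Credit: +600 days → 8 October 2042.
Prosecution Delay Deduction: −400 days → 3 September 2041.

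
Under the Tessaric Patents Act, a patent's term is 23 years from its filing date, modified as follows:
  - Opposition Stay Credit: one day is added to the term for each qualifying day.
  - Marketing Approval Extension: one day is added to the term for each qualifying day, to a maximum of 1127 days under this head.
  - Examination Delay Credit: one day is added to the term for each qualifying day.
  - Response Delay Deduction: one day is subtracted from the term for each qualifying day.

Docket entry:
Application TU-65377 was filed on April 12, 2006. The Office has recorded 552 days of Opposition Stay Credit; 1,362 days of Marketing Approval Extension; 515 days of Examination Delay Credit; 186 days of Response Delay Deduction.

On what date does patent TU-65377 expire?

2034-10-11

Base term: filing date + 23 years → 12 April 2029.
Opposition Stay Credit: +552 days → 16 October 2030.
Marketing Approval Extension: 1362 days claimed exceeds the 1127-day cap, so +1127 days → 16 November 2033.
Examination Delay Credit: +515 days → 15 April 2035.
Response Delay Deduction: −186 days → 11 October 2034.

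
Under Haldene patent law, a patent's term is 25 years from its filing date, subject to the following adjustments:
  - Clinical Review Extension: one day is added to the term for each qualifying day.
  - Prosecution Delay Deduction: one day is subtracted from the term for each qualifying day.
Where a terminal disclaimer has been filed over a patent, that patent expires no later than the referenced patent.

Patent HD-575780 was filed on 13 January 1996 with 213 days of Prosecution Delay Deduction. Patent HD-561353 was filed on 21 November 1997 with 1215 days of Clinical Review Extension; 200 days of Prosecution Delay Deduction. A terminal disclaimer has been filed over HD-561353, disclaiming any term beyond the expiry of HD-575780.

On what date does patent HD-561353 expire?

Natural term of HD-561353:
  Base: filing + 25 years → 21 November 2022.
  Clinical Review Extension: +1215 days → 20 March 2026.
  Prosecution Delay Deduction: −200 days → 1 September 2025.
Expiry of referenced patent HD-575780:
  Base: filing + 25 years → 13 January 2021.
  Prosecution Delay Deduction: −213 days → 14 June 2020.
Terminal disclaimer: HD-561353 expires on the earlier of 1 September 2025 and 14 June 2020.

2020-06-14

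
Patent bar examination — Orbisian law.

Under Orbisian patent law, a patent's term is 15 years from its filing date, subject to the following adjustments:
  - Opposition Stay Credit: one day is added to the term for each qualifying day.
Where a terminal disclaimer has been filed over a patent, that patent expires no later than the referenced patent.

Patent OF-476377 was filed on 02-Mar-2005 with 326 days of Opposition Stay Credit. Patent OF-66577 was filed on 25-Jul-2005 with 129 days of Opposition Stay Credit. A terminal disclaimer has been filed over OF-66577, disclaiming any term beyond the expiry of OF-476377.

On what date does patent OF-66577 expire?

2020-12-01

Natural term of OF-66577:
  Base: filing + 15 years → 25 July 2020.
  Opposition Stay Credit: +129 days → 1 December 2020.
Expiry of referenced patent OF-476377:
  Base: filing + 15 years → 2 March 2020.
  Opposition Stay Credit: +326 days → 22 January 2021.
Terminal disclaimer: OF-66577 expires on the earlier of 1 December 2020 and 22 January 2021.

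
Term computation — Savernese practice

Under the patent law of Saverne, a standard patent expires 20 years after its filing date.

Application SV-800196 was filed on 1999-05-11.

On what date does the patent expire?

Filing date + 20 years → 11 May 2019.

2019-05-11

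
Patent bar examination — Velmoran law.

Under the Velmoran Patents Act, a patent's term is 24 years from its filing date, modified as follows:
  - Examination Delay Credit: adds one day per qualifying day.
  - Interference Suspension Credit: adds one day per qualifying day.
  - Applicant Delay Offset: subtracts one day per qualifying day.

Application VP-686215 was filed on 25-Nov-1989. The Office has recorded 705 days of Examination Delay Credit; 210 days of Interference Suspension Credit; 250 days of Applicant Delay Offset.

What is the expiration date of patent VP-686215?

Base term: filing date + 24 years → 25 November 2013.
Examination Delay Credit: +705 days → 31 October 2015.
Interference Suspension Credit: +210 days → 28 May 2016.
Applicant Delay Offset: −250 days → 21 September 2015.

2015-09-21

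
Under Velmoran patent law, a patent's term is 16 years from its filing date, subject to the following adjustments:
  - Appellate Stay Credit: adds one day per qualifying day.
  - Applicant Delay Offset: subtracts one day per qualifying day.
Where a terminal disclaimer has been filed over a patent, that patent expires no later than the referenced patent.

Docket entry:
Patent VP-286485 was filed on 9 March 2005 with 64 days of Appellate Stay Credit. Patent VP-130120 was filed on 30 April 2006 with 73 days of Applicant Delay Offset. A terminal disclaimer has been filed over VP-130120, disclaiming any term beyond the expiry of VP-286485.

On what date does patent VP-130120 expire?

Natural term of VP-130120:
  Base: filing + 16 years → 30 April 2022.
  Applicant Delay Offset: −73 days → 16 February 2022.
Expiry of referenced patent VP-286485:
  Base: filing + 16 years → 9 March 2021.
  Appellate Stay Credit: +64 days → 12 May 2021.
Terminal disclaimer: VP-130120 expires on the earlier of 16 February 2022 and 12 May 2021.

May 12, 2021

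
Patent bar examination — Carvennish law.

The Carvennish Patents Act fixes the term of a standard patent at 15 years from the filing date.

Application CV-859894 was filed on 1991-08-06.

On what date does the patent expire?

2006-08-06

Filing date + 15 years → 6 August 2006.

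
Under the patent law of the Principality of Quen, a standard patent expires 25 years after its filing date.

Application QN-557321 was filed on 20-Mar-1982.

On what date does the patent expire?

Filing date + 25 years → 20 March 2007.

2007-03-20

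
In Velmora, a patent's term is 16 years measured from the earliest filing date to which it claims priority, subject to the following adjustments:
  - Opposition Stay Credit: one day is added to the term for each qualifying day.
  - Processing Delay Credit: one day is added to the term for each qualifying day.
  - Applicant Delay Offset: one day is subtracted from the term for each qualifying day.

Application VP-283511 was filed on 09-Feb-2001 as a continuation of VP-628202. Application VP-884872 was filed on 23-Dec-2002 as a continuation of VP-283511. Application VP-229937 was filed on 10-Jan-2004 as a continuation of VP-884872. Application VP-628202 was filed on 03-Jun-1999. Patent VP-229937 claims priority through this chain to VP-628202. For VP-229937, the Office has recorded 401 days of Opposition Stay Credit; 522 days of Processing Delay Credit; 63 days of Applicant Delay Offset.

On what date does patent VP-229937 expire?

Earliest priority filing: 3 June 1999.
Base term: 3 June 1999 + 16 years → 3 June 2015.
Opposition Stay Credit: +401 days → 8 July 2016.
Processing Delay Credit: +522 days → 12 December 2017.
Applicant Delay Offset: −63 days → 10 October 2017.

2017-10-10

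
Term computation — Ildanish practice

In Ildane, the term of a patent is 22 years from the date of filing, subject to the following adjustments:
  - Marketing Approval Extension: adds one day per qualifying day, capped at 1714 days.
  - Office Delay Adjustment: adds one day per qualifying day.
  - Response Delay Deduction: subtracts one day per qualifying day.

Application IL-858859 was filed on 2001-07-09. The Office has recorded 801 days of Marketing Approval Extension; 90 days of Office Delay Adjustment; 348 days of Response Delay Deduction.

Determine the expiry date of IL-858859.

Base term: filing date + 22 years → 9 July 2023.
Marketing Approval Extension: 801 days (within the 1714-day cap) → +801 days → 17 September 2025.
Office Delay Adjustment: +90 days → 16 December 2025.
Response Delay Deduction: −348 days → 2 January 2025.

2025-01-02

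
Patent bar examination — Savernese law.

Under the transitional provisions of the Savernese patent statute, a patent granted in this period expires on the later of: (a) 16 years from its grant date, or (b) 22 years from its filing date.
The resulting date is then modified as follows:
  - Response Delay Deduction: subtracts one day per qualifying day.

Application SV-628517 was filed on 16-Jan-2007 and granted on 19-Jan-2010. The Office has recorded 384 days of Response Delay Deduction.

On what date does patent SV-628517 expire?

2027-12-29

(a) grant + 16 years → 19 January 2026.
(b) filing + 22 years → 16 January 2029.
Later of the two: 16 January 2029.
Response Delay Deduction: −384 days → 29 December 2027.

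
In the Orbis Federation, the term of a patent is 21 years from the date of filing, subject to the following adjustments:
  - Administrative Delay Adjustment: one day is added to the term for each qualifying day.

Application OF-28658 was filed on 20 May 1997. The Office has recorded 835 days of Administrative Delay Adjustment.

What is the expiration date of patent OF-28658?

Base term: filing date + 21 years → 20 May 2018.
Administrative Delay Adjustment: +835 days → 1 September 2020.

2020-09-01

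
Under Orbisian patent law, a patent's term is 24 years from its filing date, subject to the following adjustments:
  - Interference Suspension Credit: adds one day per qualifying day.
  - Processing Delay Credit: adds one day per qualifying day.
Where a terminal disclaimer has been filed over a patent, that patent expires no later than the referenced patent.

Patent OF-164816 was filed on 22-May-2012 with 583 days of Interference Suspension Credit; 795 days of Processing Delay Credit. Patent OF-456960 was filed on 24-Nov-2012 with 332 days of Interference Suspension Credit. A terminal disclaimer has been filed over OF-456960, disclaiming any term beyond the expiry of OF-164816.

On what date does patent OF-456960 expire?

2037-10-22

Natural term of OF-456960:
  Base: filing + 24 years → 24 November 2036.
  Interference Suspension Credit: +332 days → 22 October 2037.
Expiry of referenced patent OF-164816:
  Base: filing + 24 years → 22 May 2036.
  Interference Suspension Credit: +583 days → 26 December 2037.
  Processing Delay Credit: +795 days → 29 February 2040.
Terminal disclaimer: OF-456960 expires on the earlier of 22 October 2037 and 29 February 2040.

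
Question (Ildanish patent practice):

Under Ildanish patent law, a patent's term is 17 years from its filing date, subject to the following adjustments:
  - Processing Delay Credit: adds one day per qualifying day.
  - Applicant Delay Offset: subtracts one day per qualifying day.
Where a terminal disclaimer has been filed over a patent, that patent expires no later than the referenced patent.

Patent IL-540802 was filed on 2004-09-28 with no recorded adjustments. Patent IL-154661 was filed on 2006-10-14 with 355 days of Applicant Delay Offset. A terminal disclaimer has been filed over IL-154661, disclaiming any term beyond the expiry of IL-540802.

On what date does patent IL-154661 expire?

2021-09-28

Natural term of IL-154661:
  Base: filing + 17 years → 14 October 2023.
  Applicant Delay Offset: −355 days → 24 October 2022.
Expiry of referenced patent IL-540802:
  Base: filing + 17 years → 28 September 2021.
Terminal disclaimer: IL-154661 expires on the earlier of 24 October 2022 and 28 September 2021.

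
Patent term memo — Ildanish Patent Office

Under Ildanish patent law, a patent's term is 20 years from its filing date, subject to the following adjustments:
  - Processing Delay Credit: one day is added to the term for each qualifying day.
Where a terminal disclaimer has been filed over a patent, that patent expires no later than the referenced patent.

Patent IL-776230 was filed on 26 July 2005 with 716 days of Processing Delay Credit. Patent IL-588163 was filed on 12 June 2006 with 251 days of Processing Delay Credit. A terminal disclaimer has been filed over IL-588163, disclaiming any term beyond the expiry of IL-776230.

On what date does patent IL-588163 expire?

February 18, 2027

Natural term of IL-588163:
  Base: filing + 20 years → 12 June 2026.
  Processing Delay Credit: +251 days → 18 February 2027.
Expiry of referenced patent IL-776230:
  Base: filing + 20 years → 26 July 2025.
  Processing Delay Credit: +716 days → 12 July 2027.
Terminal disclaimer: IL-588163 expires on the earlier of 18 February 2027 and 12 July 2027.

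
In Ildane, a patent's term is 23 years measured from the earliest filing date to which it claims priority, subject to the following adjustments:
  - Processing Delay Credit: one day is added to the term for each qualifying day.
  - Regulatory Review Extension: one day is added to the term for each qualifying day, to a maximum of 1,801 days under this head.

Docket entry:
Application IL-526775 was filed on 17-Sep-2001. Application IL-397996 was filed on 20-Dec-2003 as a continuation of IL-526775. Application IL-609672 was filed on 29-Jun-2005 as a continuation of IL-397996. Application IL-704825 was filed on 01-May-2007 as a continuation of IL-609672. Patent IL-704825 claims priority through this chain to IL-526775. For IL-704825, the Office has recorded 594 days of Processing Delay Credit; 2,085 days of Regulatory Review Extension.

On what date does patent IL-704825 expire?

Earliest priority filing: 17 September 2001.
Base term: 17 September 2001 + 23 years → 17 September 2024.
Processing Delay Credit: +594 days → 4 May 2026.
Regulatory Review Extension: 2085 days claimed exceeds the 1801-day cap, so +1801 days → 9 April 2031.

April 9, 2031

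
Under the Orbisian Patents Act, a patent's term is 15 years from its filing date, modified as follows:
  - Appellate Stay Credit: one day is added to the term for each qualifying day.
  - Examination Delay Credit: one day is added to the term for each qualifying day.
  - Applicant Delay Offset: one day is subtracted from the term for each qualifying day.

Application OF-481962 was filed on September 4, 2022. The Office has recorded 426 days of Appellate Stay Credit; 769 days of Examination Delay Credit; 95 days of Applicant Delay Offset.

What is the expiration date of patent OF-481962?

Base term: filing date + 15 years → 4 September 2037.
Appellate Stay Credit: +426 days → 4 November 2038.
Examination Delay Credit: +769 days → 12 December 2040.
Applicant Delay Offset: −95 days → 8 September 2040.

September 8, 2040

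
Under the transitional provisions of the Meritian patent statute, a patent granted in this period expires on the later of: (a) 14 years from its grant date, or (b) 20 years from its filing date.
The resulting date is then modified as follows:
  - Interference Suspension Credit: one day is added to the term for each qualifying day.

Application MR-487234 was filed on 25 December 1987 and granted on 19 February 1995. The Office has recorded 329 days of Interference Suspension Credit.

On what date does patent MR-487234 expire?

(a) grant + 14 years → 19 February 2009.
(b) filing + 20 years → 25 December 2007.
Later of the two: 19 February 2009.
Interference Suspension Credit: +329 days → 14 January 2010.

January 14, 2010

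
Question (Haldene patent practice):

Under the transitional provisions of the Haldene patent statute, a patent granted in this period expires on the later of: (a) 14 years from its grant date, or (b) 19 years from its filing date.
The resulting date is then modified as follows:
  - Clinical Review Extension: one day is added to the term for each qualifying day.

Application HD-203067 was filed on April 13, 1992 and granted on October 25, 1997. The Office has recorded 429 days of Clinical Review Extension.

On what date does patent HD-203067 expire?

(a) grant + 14 years → 25 October 2011.
(b) filing + 19 years → 13 April 2011.
Later of the two: 25 October 2011.
Clinical Review Extension: +429 days → 27 December 2012.

2012-12-27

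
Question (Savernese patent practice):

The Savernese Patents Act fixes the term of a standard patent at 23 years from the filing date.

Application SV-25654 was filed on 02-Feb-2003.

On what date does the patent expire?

February 2, 2026

Filing date + 23 years → 2 February 2026.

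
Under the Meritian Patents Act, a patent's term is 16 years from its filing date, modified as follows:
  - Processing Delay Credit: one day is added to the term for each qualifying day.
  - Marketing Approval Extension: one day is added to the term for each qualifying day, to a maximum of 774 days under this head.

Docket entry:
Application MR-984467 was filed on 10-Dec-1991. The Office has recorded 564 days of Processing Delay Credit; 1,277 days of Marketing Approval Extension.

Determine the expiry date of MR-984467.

Base term: filing date + 16 years → 10 December 2007.
Processing Delay Credit: +564 days → 26 June 2009.
Marketing Approval Extension: 1277 days claimed exceeds the 774-day cap, so +774 days → 9 August 2011.

2011-08-09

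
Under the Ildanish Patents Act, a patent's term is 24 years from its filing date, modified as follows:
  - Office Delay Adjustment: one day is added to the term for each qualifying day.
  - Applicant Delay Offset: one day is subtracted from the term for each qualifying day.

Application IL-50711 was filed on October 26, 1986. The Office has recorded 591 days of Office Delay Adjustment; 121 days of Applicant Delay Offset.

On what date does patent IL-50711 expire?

Base term: filing date + 24 years → 26 October 2010.
Office Delay Adjustment: +591 days → 8 June 2012.
Applicant Delay Offset: −121 days → 8 February 2012.

2012-02-08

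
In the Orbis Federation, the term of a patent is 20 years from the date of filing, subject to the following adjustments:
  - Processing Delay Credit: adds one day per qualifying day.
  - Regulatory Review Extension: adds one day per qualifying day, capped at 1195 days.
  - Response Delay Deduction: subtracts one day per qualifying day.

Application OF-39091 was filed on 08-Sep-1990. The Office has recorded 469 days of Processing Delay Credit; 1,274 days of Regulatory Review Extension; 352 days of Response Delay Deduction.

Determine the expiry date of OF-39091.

Base term: filing date + 20 years → 8 September 2010.
Processing Delay Credit: +469 days → 21 December 2011.
Regulatory Review Extension: 1274 days claimed exceeds the 1195-day cap, so +1195 days → 30 March 2015.
Response Delay Deduction: −352 days → 12 April 2014.

April 12, 2014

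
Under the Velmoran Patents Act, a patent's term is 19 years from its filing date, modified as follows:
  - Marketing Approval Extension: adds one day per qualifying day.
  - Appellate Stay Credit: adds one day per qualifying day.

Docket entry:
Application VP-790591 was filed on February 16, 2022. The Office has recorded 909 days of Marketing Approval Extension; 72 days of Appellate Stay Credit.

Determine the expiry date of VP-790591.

October 25, 2043

Base term: filing date + 19 years → 16 February 2041.
Marketing Approval Extension: +909 days → 14 August 2043.
Appellate Stay Credit: +72 days → 25 October 2043.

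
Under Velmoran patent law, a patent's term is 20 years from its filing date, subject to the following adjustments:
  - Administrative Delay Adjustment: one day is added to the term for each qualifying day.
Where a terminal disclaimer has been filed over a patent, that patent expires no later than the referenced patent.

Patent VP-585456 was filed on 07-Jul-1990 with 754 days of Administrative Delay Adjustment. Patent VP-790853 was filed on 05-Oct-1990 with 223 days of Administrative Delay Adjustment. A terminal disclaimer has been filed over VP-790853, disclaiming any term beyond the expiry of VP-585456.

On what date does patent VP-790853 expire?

Natural term of VP-790853:
  Base: filing + 20 years → 5 October 2010.
  Administrative Delay Adjustment: +223 days → 16 May 2011.
Expiry of referenced patent VP-585456:
  Base: filing + 20 years → 7 July 2010.
  Administrative Delay Adjustment: +754 days → 30 July 2012.
Terminal disclaimer: VP-790853 expires on the earlier of 16 May 2011 and 30 July 2012.

2011-05-16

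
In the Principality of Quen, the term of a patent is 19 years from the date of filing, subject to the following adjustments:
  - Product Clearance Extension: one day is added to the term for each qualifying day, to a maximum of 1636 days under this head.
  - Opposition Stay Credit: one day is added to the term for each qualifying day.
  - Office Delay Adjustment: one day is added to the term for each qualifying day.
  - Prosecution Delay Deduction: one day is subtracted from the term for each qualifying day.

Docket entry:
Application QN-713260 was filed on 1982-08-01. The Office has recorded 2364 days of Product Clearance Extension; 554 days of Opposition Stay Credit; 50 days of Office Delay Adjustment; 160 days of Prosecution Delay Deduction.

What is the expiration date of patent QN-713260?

2007-04-12

Base term: filing date + 19 years → 1 August 2001.
Product Clearance Extension: 2364 days claimed exceeds the 1636-day cap, so +1636 days → 23 January 2006.
Opposition Stay Credit: +554 days → 31 July 2007.
Office Delay Adjustment: +50 days → 19 September 2007.
Prosecution Delay Deduction: −160 days → 12 April 2007.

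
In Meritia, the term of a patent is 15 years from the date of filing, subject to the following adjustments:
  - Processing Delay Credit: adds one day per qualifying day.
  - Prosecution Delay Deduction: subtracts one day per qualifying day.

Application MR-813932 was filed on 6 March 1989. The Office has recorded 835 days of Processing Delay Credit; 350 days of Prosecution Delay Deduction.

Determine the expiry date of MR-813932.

July 4, 2005

Base term: filing date + 15 years → 6 March 2004.
Processing Delay Credit: +835 days → 19 June 2006.
Prosecution Delay Deduction: −350 days → 4 July 2005.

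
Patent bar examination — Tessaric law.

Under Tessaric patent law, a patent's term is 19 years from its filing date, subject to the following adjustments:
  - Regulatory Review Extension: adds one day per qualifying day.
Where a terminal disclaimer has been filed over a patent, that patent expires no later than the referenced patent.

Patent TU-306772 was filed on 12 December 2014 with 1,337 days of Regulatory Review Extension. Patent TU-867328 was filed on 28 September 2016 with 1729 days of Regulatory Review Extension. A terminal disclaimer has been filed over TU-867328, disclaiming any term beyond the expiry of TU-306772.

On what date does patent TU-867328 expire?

Natural term of TU-867328:
  Base: filing + 19 years → 28 September 2035.
  Regulatory Review Extension: +1729 days → 22 June 2040.
Expiry of referenced patent TU-306772:
  Base: filing + 19 years → 12 December 2033.
  Regulatory Review Extension: +1337 days → 10 August 2037.
Terminal disclaimer: TU-867328 expires on the earlier of 22 June 2040 and 10 August 2037.

2037-08-10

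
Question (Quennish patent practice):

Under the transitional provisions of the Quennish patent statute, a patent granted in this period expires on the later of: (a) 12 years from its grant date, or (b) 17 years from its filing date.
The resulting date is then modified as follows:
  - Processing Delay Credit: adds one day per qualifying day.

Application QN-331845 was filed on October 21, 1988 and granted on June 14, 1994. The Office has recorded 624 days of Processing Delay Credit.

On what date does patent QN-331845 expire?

February 28, 2008

(a) grant + 12 years → 14 June 2006.
(b) filing + 17 years → 21 October 2005.
Later of the two: 14 June 2006.
Processing Delay Credit: +624 days → 28 February 2008.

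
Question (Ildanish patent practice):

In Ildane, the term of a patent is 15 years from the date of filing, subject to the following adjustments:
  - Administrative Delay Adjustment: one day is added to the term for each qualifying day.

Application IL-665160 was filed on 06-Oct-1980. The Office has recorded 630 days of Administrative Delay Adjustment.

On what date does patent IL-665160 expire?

June 27, 1997

Base term: filing date + 15 years → 6 October 1995.
Administrative Delay Adjustment: +630 days → 27 June 1997.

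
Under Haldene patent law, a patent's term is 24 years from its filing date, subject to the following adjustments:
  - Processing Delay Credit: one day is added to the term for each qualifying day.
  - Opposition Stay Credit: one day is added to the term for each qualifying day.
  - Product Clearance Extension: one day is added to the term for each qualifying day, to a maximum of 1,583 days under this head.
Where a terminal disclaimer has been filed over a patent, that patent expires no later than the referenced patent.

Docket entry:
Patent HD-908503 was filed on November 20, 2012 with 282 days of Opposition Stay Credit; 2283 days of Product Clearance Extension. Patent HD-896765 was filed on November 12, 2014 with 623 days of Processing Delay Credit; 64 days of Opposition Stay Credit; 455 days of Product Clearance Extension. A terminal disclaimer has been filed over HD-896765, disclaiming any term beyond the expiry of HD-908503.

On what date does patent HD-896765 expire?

December 28, 2041

Natural term of HD-896765:
  Base: filing + 24 years → 12 November 2038.
  Processing Delay Credit: +623 days → 27 July 2040.
  Opposition Stay Credit: +64 days → 29 September 2040.
  Product Clearance Extension: 455 days (within the 1583-day cap) → +455 days → 28 December 2041.
Expiry of referenced patent HD-908503:
  Base: filing + 24 years → 20 November 2036.
  Opposition Stay Credit: +282 days → 29 August 2037.
  Product Clearance Extension: 2283 days claimed exceeds the 1583-day cap, so +1583 days → 29 December 2041.
Terminal disclaimer: HD-896765 expires on the earlier of 28 December 2041 and 29 December 2041.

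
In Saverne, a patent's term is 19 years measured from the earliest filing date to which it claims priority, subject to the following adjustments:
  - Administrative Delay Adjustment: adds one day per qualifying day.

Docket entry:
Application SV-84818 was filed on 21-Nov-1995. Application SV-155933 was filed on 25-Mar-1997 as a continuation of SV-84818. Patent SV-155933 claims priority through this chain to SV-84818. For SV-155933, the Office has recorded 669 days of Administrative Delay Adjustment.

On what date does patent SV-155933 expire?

Earliest priority filing: 21 November 1995.
Base term: 21 November 1995 + 19 years → 21 November 2014.
Administrative Delay Adjustment: +669 days → 20 September 2016.

2016-09-20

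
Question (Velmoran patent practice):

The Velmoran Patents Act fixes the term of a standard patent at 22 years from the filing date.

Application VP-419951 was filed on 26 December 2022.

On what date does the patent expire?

Filing date + 22 years → 26 December 2044.

2044-12-26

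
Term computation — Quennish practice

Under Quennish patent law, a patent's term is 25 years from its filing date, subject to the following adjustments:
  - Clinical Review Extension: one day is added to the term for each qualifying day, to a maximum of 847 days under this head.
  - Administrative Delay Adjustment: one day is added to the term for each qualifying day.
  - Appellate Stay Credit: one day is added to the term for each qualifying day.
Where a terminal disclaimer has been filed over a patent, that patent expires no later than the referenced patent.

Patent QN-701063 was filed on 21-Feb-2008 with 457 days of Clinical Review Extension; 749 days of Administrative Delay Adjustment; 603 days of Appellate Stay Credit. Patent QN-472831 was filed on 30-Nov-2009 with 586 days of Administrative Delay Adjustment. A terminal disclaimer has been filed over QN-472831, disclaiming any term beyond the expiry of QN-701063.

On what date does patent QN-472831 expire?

Natural term of QN-472831:
  Base: filing + 25 years → 30 November 2034.
  Administrative Delay Adjustment: +586 days → 8 July 2036.
Expiry of referenced patent QN-701063:
  Base: filing + 25 years → 21 February 2033.
  Clinical Review Extension: 457 days (within the 847-day cap) → +457 days → 24 May 2034.
  Administrative Delay Adjustment: +749 days → 11 June 2036.
  Appellate Stay Credit: +603 days → 4 February 2038.
Terminal disclaimer: QN-472831 expires on the earlier of 8 July 2036 and 4 February 2038.

2036-07-08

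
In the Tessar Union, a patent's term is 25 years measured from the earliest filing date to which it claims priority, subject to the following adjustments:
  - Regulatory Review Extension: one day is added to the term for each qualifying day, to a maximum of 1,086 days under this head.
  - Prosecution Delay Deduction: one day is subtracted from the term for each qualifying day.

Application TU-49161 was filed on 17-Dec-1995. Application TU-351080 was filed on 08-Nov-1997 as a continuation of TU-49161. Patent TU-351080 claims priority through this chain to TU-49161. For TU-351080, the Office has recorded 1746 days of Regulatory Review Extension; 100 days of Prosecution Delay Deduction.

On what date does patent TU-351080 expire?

2023-08-30

Earliest priority filing: 17 December 1995.
Base term: 17 December 1995 + 25 years → 17 December 2020.
Regulatory Review Extension: 1746 days claimed exceeds the 1086-day cap, so +1086 days → 8 December 2023.
Prosecution Delay Deduction: −100 days → 30 August 2023.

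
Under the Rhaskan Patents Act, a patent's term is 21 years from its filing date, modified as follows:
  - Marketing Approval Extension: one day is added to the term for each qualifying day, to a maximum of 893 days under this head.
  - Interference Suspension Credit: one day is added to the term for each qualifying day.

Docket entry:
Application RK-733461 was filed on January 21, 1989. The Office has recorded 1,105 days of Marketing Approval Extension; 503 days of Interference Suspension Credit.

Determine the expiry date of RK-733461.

2013-11-17

Base term: filing date + 21 years → 21 January 2010.
Marketing Approval Extension: 1105 days claimed exceeds the 893-day cap, so +893 days → 2 July 2012.
Interference Suspension Credit: +503 days → 17 November 2013.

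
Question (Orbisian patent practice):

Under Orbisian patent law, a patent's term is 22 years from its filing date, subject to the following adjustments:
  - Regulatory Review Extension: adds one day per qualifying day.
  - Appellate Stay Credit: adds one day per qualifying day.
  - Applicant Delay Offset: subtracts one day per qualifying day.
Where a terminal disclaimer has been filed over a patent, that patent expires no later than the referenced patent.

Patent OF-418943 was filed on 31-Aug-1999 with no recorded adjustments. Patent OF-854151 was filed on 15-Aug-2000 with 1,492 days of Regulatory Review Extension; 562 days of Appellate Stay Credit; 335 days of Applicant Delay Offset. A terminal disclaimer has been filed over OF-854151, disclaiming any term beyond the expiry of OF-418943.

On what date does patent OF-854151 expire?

August 31, 2021

Natural term of OF-854151:
  Base: filing + 22 years → 15 August 2022.
  Regulatory Review Extension: +1492 days → 15 September 2026.
  Appellate Stay Credit: +562 days → 30 March 2028.
  Applicant Delay Offset: −335 days → 30 April 2027.
Expiry of referenced patent OF-418943:
  Base: filing + 22 years → 31 August 2021.
Terminal disclaimer: OF-854151 expires on the earlier of 30 April 2027 and 31 August 2021.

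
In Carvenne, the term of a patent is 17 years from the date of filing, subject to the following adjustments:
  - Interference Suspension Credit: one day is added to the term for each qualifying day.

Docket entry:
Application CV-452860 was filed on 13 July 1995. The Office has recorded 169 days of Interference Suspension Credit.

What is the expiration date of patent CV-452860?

2012-12-29

Base term: filing date + 17 years → 13 July 2012.
Interference Suspension Credit: +169 days → 29 December 2012.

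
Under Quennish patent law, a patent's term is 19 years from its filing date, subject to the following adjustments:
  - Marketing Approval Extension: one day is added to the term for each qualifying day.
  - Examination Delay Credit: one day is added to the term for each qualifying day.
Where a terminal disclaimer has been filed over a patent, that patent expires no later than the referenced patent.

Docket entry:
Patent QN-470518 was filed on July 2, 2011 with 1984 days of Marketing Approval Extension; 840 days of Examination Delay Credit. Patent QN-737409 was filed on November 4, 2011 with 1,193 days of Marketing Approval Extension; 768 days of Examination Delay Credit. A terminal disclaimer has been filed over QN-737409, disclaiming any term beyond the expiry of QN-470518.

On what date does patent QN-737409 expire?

Natural term of QN-737409:
  Base: filing + 19 years → 4 November 2030.
  Marketing Approval Extension: +1193 days → 9 February 2034.
  Examination Delay Credit: +768 days → 18 March 2036.
Expiry of referenced patent QN-470518:
  Base: filing + 19 years → 2 July 2030.
  Marketing Approval Extension: +1984 days → 7 December 2035.
  Examination Delay Credit: +840 days → 26 March 2038.
Terminal disclaimer: QN-737409 expires on the earlier of 18 March 2036 and 26 March 2038.

March 18, 2036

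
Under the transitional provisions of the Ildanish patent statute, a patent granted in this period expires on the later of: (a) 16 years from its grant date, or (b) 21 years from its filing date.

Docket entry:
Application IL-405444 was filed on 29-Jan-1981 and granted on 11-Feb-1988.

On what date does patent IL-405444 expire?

2004-02-11

(a) grant + 16 years → 11 February 2004.
(b) filing + 21 years → 29 January 2002.
Later of the two: 11 February 2004.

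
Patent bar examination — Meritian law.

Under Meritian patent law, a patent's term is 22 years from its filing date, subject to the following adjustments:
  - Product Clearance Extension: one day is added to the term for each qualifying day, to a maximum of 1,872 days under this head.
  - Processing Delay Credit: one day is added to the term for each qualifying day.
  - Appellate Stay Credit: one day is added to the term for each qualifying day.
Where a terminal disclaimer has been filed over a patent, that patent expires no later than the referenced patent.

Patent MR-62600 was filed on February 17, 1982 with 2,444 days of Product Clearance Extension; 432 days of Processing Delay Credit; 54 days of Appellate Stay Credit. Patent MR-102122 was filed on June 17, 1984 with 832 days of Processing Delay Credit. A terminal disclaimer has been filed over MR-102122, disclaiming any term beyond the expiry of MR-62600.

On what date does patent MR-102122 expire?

Natural term of MR-102122:
  Base: filing + 22 years → 17 June 2006.
  Processing Delay Credit: +832 days → 26 September 2008.
Expiry of referenced patent MR-62600:
  Base: filing + 22 years → 17 February 2004.
  Product Clearance Extension: 2444 days claimed exceeds the 1872-day cap, so +1872 days → 3 April 2009.
  Processing Delay Credit: +432 days → 9 June 2010.
  Appellate Stay Credit: +54 days → 2 August 2010.
Terminal disclaimer: MR-102122 expires on the earlier of 26 September 2008 and 2 August 2010.

2008-09-26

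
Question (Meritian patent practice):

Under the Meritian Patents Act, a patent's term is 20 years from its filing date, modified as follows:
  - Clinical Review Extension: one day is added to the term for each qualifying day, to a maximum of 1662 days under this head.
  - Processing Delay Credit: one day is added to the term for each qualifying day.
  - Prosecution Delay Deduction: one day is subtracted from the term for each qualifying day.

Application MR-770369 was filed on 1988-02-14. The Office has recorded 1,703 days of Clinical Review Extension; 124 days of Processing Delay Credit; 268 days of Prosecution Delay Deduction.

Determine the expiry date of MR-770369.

April 11, 2012

Base term: filing date + 20 years → 14 February 2008.
Clinical Review Extension: 1703 days claimed exceeds the 1662-day cap, so +1662 days → 2 September 2012.
Processing Delay Credit: +124 days → 4 January 2013.
Prosecution Delay Deduction: −268 days → 11 April 2012.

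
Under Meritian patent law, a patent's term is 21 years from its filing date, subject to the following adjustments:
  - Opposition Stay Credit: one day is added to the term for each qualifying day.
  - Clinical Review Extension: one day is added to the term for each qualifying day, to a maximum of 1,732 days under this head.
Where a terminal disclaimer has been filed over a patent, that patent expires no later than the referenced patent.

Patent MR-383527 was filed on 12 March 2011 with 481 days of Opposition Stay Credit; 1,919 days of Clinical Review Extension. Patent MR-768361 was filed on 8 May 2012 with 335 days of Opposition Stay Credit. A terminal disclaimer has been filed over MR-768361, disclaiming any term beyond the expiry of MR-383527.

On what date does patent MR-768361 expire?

April 8, 2034

Natural term of MR-768361:
  Base: filing + 21 years → 8 May 2033.
  Opposition Stay Credit: +335 days → 8 April 2034.
Expiry of referenced patent MR-383527:
  Base: filing + 21 years → 12 March 2032.
  Opposition Stay Credit: +481 days → 6 July 2033.
  Clinical Review Extension: 1919 days claimed exceeds the 1732-day cap, so +1732 days → 3 April 2038.
Terminal disclaimer: MR-768361 expires on the earlier of 8 April 2034 and 3 April 2038.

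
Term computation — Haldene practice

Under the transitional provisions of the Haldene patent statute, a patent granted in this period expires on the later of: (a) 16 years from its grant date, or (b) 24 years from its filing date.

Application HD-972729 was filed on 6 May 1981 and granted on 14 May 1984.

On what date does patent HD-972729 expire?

(a) grant + 16 years → 14 May 2000.
(b) filing + 24 years → 6 May 2005.
Later of the two: 6 May 2005.

May 6, 2005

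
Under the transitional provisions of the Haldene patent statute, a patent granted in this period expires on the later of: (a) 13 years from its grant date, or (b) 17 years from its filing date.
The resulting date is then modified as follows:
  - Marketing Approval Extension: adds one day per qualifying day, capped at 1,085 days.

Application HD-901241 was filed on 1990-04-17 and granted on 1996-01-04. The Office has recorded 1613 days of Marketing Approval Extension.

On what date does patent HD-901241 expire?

(a) grant + 13 years → 4 January 2009.
(b) filing + 17 years → 17 April 2007.
Later of the two: 4 January 2009.
Marketing Approval Extension: 1613 days claimed exceeds the 1085-day cap, so +1085 days → 25 December 2011.

2011-12-25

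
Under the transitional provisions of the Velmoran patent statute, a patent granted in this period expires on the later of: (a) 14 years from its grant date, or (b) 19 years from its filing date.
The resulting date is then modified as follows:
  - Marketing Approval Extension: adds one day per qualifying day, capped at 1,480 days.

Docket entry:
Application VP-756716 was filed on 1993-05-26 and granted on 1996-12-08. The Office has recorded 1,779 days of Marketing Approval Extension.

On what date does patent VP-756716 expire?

2016-06-14

(a) grant + 14 years → 8 December 2010.
(b) filing + 19 years → 26 May 2012.
Later of the two: 26 May 2012.
Marketing Approval Extension: 1779 days claimed exceeds the 1480-day cap, so +1480 days → 14 June 2016.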